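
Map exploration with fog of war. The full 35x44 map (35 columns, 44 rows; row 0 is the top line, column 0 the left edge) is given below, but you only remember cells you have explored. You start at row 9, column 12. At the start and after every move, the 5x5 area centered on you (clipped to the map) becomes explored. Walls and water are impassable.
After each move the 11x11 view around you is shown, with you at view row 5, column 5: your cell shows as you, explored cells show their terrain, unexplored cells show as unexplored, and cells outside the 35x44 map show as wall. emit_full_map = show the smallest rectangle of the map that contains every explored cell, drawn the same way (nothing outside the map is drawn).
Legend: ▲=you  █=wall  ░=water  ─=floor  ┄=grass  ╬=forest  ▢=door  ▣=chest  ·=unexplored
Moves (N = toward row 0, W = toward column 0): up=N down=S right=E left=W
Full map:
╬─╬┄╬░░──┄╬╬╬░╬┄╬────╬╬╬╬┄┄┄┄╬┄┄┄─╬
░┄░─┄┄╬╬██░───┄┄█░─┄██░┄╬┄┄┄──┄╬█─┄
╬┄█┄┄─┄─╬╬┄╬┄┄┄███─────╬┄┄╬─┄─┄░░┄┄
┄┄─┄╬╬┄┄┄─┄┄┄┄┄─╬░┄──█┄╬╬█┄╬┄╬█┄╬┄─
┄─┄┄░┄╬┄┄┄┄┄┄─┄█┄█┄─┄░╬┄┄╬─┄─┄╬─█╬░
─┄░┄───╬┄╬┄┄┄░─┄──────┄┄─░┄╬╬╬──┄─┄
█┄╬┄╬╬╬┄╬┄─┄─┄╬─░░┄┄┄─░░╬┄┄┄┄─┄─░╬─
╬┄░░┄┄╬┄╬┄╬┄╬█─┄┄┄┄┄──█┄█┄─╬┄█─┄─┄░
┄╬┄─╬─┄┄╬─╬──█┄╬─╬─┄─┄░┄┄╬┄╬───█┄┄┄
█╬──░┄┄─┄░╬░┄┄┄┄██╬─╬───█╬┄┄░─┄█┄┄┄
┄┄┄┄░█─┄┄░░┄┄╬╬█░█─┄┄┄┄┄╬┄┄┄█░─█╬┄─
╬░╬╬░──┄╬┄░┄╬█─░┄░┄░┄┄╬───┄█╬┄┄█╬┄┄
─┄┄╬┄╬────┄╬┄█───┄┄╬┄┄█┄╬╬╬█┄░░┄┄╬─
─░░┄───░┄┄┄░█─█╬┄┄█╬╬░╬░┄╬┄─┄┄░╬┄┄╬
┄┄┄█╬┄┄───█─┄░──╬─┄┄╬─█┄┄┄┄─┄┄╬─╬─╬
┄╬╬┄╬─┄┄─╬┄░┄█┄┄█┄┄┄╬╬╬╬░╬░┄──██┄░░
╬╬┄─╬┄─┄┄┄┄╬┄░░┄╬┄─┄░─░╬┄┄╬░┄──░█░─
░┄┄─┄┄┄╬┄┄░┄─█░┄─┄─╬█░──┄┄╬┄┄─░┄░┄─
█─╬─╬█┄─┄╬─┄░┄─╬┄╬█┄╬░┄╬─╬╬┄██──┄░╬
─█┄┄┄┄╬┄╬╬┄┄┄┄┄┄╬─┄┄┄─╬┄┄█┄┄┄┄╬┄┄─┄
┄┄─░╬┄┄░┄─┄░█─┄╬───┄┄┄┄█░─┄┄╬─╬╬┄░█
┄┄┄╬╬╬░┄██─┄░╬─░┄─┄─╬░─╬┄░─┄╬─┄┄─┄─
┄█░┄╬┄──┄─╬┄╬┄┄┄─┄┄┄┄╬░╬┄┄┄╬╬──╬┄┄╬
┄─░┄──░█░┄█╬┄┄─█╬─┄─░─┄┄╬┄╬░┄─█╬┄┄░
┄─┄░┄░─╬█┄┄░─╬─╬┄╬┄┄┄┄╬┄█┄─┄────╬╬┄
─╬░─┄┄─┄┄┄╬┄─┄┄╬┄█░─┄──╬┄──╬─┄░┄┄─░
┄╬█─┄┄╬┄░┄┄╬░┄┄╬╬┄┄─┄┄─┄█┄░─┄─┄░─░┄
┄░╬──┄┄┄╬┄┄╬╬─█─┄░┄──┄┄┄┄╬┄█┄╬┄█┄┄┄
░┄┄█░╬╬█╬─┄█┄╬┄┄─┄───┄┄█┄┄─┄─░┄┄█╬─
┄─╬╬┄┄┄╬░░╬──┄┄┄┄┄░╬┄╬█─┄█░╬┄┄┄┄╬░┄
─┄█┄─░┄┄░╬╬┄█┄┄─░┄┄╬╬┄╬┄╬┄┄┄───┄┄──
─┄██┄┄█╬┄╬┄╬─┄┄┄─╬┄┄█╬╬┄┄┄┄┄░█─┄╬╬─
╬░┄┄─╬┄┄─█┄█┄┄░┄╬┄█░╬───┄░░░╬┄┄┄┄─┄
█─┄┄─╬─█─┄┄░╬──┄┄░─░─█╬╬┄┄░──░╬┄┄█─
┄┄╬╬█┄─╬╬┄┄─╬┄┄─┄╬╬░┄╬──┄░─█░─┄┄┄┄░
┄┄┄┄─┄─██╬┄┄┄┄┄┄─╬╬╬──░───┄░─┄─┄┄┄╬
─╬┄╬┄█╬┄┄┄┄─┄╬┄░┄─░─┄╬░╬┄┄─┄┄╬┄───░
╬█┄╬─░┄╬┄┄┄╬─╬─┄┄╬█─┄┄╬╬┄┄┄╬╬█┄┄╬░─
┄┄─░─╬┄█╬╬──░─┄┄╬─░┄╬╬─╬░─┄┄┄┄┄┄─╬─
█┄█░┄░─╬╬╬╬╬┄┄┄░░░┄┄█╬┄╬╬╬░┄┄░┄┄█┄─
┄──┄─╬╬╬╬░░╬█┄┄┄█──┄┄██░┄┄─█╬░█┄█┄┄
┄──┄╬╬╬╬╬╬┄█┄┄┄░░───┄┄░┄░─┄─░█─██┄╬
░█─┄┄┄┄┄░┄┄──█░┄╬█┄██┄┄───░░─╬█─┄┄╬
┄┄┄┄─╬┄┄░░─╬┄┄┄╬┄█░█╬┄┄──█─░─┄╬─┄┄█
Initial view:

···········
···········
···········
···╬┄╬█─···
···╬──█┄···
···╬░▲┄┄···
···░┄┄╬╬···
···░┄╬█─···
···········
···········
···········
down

···········
···········
···╬┄╬█─···
···╬──█┄···
···╬░┄┄┄···
···░┄▲╬╬···
···░┄╬█─···
···┄╬┄█─···
···········
···········
···········

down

···········
···╬┄╬█─···
···╬──█┄···
···╬░┄┄┄···
···░┄┄╬╬···
···░┄▲█─···
···┄╬┄█─···
···┄░█─█···
···········
···········
···········

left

···········
····╬┄╬█─··
····╬──█┄··
···░╬░┄┄┄··
···░░┄┄╬╬··
···┄░▲╬█─··
···─┄╬┄█─··
···┄┄░█─█··
···········
···········
···········

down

····╬┄╬█─··
····╬──█┄··
···░╬░┄┄┄··
···░░┄┄╬╬··
···┄░┄╬█─··
···─┄▲┄█─··
···┄┄░█─█··
···─█─┄░···
···········
···········
···········

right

···╬┄╬█─···
···╬──█┄···
··░╬░┄┄┄···
··░░┄┄╬╬···
··┄░┄╬█─···
··─┄╬▲█─···
··┄┄░█─█···
··─█─┄░─···
···········
···········
···········

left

····╬┄╬█─··
····╬──█┄··
···░╬░┄┄┄··
···░░┄┄╬╬··
···┄░┄╬█─··
···─┄▲┄█─··
···┄┄░█─█··
···─█─┄░─··
···········
···········
···········

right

···╬┄╬█─···
···╬──█┄···
··░╬░┄┄┄···
··░░┄┄╬╬···
··┄░┄╬█─···
··─┄╬▲█─···
··┄┄░█─█···
··─█─┄░─···
···········
···········
···········

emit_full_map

·╬┄╬█─
·╬──█┄
░╬░┄┄┄
░░┄┄╬╬
┄░┄╬█─
─┄╬▲█─
┄┄░█─█
─█─┄░─

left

····╬┄╬█─··
····╬──█┄··
···░╬░┄┄┄··
···░░┄┄╬╬··
···┄░┄╬█─··
···─┄▲┄█─··
···┄┄░█─█··
···─█─┄░─··
···········
···········
···········

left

·····╬┄╬█─·
·····╬──█┄·
····░╬░┄┄┄·
···┄░░┄┄╬╬·
···╬┄░┄╬█─·
···──▲╬┄█─·
···┄┄┄░█─█·
···──█─┄░─·
···········
···········
···········

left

······╬┄╬█─
······╬──█┄
·····░╬░┄┄┄
···┄┄░░┄┄╬╬
···┄╬┄░┄╬█─
···──▲┄╬┄█─
···░┄┄┄░█─█
···───█─┄░─
···········
···········
···········

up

···········
······╬┄╬█─
······╬──█┄
···─┄░╬░┄┄┄
···┄┄░░┄┄╬╬
···┄╬▲░┄╬█─
···───┄╬┄█─
···░┄┄┄░█─█
···───█─┄░─
···········
···········

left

···········
·······╬┄╬█
·······╬──█
···┄─┄░╬░┄┄
···─┄┄░░┄┄╬
···─┄▲┄░┄╬█
···────┄╬┄█
···─░┄┄┄░█─
····───█─┄░
···········
···········

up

···········
···········
·······╬┄╬█
···┄┄╬─╬──█
···┄─┄░╬░┄┄
···─┄▲░░┄┄╬
···─┄╬┄░┄╬█
···────┄╬┄█
···─░┄┄┄░█─
····───█─┄░
···········

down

···········
·······╬┄╬█
···┄┄╬─╬──█
···┄─┄░╬░┄┄
···─┄┄░░┄┄╬
···─┄▲┄░┄╬█
···────┄╬┄█
···─░┄┄┄░█─
····───█─┄░
···········
···········

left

···········
········╬┄╬
····┄┄╬─╬──
···┄┄─┄░╬░┄
···█─┄┄░░┄┄
···──▲╬┄░┄╬
···╬────┄╬┄
···──░┄┄┄░█
·····───█─┄
···········
···········

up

···········
···········
········╬┄╬
···─┄┄╬─╬──
···┄┄─┄░╬░┄
···█─▲┄░░┄┄
···──┄╬┄░┄╬
···╬────┄╬┄
···──░┄┄┄░█
·····───█─┄
···········

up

···········
···········
···········
···┄╬┄╬┄╬┄╬
···─┄┄╬─╬──
···┄┄▲┄░╬░┄
···█─┄┄░░┄┄
···──┄╬┄░┄╬
···╬────┄╬┄
···──░┄┄┄░█
·····───█─┄

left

···········
···········
···········
···┄┄╬┄╬┄╬┄
···╬─┄┄╬─╬─
···░┄▲─┄░╬░
···░█─┄┄░░┄
···░──┄╬┄░┄
····╬────┄╬
····──░┄┄┄░
······───█─

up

···········
···········
···········
···╬╬╬┄╬···
···┄┄╬┄╬┄╬┄
···╬─▲┄╬─╬─
···░┄┄─┄░╬░
···░█─┄┄░░┄
···░──┄╬┄░┄
····╬────┄╬
····──░┄┄┄░

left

···········
···········
···········
···┄╬╬╬┄╬··
···░┄┄╬┄╬┄╬
···─╬▲┄┄╬─╬
···─░┄┄─┄░╬
···┄░█─┄┄░░
····░──┄╬┄░
·····╬────┄
·····──░┄┄┄

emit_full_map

┄╬╬╬┄╬······
░┄┄╬┄╬┄╬┄╬█─
─╬▲┄┄╬─╬──█┄
─░┄┄─┄░╬░┄┄┄
┄░█─┄┄░░┄┄╬╬
·░──┄╬┄░┄╬█─
··╬────┄╬┄█─
··──░┄┄┄░█─█
····───█─┄░─

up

···········
···········
···········
···┄───╬···
···┄╬╬╬┄╬··
···░┄▲╬┄╬┄╬
···─╬─┄┄╬─╬
···─░┄┄─┄░╬
···┄░█─┄┄░░
····░──┄╬┄░
·····╬────┄

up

···········
···········
···········
···┄░┄╬┄···
···┄───╬···
···┄╬▲╬┄╬··
···░┄┄╬┄╬┄╬
···─╬─┄┄╬─╬
···─░┄┄─┄░╬
···┄░█─┄┄░░
····░──┄╬┄░

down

···········
···········
···┄░┄╬┄···
···┄───╬···
···┄╬╬╬┄╬··
···░┄▲╬┄╬┄╬
···─╬─┄┄╬─╬
···─░┄┄─┄░╬
···┄░█─┄┄░░
····░──┄╬┄░
·····╬────┄

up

···········
···········
···········
···┄░┄╬┄···
···┄───╬···
···┄╬▲╬┄╬··
···░┄┄╬┄╬┄╬
···─╬─┄┄╬─╬
···─░┄┄─┄░╬
···┄░█─┄┄░░
····░──┄╬┄░

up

···········
···········
···········
···┄╬╬┄┄···
···┄░┄╬┄···
···┄─▲─╬···
···┄╬╬╬┄╬··
···░┄┄╬┄╬┄╬
···─╬─┄┄╬─╬
···─░┄┄─┄░╬
···┄░█─┄┄░░

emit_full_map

┄╬╬┄┄·······
┄░┄╬┄·······
┄─▲─╬·······
┄╬╬╬┄╬······
░┄┄╬┄╬┄╬┄╬█─
─╬─┄┄╬─╬──█┄
─░┄┄─┄░╬░┄┄┄
┄░█─┄┄░░┄┄╬╬
·░──┄╬┄░┄╬█─
··╬────┄╬┄█─
··──░┄┄┄░█─█
····───█─┄░─


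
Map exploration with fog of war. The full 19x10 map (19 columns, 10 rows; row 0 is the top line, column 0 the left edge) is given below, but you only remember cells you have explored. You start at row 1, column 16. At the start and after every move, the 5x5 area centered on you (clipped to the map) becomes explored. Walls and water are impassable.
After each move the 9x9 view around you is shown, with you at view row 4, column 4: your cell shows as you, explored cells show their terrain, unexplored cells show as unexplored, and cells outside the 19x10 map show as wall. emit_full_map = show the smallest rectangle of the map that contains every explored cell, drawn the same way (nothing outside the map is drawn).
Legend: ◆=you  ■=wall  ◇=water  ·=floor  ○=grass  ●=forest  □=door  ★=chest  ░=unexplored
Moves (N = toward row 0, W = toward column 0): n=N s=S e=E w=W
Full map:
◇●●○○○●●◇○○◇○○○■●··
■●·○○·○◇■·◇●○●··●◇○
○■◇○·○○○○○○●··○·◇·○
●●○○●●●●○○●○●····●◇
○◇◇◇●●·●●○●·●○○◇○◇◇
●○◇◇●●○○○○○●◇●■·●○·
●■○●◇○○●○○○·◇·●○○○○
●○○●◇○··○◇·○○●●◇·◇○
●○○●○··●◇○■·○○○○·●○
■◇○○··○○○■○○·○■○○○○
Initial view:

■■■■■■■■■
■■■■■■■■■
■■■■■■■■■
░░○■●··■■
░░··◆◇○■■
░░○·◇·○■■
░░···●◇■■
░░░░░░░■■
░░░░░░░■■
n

■■■■■■■■■
■■■■■■■■■
■■■■■■■■■
■■■■■■■■■
░░○■◆··■■
░░··●◇○■■
░░○·◇·○■■
░░···●◇■■
░░░░░░░■■

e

■■■■■■■■■
■■■■■■■■■
■■■■■■■■■
■■■■■■■■■
░○■●◆·■■■
░··●◇○■■■
░○·◇·○■■■
░···●◇■■■
░░░░░░■■■

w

■■■■■■■■■
■■■■■■■■■
■■■■■■■■■
■■■■■■■■■
░░○■◆··■■
░░··●◇○■■
░░○·◇·○■■
░░···●◇■■
░░░░░░░■■

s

■■■■■■■■■
■■■■■■■■■
■■■■■■■■■
░░○■●··■■
░░··◆◇○■■
░░○·◇·○■■
░░···●◇■■
░░░░░░░■■
░░░░░░░■■

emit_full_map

○■●··
··◆◇○
○·◇·○
···●◇


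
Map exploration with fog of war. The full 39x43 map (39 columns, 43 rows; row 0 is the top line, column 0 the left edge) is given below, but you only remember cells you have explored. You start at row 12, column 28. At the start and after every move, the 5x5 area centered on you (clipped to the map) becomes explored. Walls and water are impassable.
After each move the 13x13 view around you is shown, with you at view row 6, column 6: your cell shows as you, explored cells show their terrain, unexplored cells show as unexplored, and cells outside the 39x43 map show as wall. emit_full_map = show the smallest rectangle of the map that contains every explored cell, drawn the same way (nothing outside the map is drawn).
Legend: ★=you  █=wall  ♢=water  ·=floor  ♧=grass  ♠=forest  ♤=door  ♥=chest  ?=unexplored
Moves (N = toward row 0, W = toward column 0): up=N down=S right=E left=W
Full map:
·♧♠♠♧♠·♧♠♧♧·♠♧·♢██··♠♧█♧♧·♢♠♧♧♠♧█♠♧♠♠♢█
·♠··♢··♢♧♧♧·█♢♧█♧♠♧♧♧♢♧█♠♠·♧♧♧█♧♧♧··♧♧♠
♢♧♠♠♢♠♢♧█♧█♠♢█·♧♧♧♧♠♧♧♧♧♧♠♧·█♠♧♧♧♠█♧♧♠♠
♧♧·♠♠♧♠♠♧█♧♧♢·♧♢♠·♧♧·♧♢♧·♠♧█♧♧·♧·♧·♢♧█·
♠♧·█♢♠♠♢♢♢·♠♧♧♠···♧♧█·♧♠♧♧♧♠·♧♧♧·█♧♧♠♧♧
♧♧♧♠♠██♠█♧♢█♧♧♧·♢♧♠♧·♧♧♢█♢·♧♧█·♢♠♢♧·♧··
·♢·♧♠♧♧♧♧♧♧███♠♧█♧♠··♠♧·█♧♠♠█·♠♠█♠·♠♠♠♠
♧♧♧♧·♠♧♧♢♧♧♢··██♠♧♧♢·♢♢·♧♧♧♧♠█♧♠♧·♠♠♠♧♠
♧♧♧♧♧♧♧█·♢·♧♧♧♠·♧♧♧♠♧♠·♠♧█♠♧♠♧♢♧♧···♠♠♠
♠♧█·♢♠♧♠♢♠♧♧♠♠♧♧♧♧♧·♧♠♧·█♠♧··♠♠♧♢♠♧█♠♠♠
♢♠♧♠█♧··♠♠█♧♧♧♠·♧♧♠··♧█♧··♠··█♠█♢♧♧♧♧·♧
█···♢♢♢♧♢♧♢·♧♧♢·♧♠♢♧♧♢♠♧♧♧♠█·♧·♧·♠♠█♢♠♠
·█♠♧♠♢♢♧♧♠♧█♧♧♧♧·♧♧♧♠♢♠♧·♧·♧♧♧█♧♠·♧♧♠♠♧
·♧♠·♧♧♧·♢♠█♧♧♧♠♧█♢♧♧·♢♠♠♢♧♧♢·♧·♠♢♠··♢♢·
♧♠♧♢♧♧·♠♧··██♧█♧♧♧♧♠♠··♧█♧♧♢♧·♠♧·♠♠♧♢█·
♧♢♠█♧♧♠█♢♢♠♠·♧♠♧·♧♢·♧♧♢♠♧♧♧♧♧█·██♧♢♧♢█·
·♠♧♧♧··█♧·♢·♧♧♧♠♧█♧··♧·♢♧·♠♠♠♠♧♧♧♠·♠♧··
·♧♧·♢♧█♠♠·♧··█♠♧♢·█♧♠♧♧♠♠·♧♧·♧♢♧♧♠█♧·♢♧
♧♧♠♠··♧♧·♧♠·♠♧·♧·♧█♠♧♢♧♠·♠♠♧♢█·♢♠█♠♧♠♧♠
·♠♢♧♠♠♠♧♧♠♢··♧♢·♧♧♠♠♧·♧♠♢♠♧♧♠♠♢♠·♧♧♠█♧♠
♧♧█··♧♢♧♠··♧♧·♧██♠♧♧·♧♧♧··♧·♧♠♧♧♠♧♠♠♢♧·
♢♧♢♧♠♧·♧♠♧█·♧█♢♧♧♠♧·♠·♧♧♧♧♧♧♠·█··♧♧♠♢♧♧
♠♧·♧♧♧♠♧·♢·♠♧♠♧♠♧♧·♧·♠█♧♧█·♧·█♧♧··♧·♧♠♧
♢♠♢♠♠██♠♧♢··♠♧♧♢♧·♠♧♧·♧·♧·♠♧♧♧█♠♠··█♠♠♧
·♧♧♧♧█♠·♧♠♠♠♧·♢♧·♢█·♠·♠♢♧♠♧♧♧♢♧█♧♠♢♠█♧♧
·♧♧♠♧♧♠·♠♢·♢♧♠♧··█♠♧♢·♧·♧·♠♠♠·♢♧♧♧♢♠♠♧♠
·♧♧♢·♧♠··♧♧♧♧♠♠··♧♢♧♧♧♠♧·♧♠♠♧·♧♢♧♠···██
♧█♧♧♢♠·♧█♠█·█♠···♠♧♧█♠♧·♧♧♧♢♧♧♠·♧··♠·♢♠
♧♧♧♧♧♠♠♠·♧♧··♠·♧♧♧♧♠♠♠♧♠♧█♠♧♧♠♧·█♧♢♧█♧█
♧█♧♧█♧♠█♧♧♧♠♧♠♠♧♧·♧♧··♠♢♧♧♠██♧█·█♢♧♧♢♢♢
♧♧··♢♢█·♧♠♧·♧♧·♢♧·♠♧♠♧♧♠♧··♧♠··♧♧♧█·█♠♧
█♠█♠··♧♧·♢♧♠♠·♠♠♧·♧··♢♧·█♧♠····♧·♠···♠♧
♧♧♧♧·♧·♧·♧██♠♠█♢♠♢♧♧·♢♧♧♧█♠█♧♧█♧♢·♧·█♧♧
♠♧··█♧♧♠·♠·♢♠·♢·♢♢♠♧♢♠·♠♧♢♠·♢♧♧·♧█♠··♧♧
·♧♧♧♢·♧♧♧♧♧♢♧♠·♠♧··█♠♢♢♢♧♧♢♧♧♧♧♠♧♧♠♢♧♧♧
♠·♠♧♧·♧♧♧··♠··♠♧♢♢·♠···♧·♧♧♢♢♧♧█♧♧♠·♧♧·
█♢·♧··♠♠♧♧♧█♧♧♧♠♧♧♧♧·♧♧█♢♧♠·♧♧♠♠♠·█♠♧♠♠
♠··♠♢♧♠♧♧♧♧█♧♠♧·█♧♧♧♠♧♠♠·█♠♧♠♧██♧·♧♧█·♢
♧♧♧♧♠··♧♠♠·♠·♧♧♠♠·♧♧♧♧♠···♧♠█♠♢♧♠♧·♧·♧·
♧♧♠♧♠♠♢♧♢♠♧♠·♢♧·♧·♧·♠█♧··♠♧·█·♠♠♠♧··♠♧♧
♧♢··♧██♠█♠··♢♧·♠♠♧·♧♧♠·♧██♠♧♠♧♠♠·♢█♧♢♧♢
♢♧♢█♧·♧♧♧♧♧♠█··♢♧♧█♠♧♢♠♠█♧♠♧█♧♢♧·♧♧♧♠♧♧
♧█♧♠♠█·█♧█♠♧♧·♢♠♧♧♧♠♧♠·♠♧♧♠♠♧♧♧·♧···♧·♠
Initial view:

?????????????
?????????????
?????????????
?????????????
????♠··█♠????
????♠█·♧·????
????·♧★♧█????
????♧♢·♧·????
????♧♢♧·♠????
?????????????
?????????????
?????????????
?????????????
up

?????????????
?????????????
?????????????
?????????????
????♧··♠♠????
????♠··█♠????
????♠█★♧·????
????·♧♧♧█????
????♧♢·♧·????
????♧♢♧·♠????
?????????????
?????????????
?????????????

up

?????????????
?????????????
?????????????
?????????????
????♠♧♠♧♢????
????♧··♠♠????
????♠·★█♠????
????♠█·♧·????
????·♧♧♧█????
????♧♢·♧·????
????♧♢♧·♠????
?????????????
?????????????

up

?????????????
?????????????
?????????????
?????????????
????♧♧♠█♧????
????♠♧♠♧♢????
????♧·★♠♠????
????♠··█♠????
????♠█·♧·????
????·♧♧♧█????
????♧♢·♧·????
????♧♢♧·♠????
?????????????

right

?????????????
?????????????
?????????????
?????????????
???♧♧♠█♧♠????
???♠♧♠♧♢♧????
???♧··★♠♧????
???♠··█♠█????
???♠█·♧·♧????
???·♧♧♧█?????
???♧♢·♧·?????
???♧♢♧·♠?????
?????????????

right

?????????????
?????????????
?????????????
?????????????
??♧♧♠█♧♠♧????
??♠♧♠♧♢♧♧????
??♧··♠★♧♢????
??♠··█♠█♢????
??♠█·♧·♧·????
??·♧♧♧█??????
??♧♢·♧·??????
??♧♢♧·♠??????
?????????????

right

?????????????
?????????????
?????????????
?????????????
?♧♧♠█♧♠♧·????
?♠♧♠♧♢♧♧·????
?♧··♠♠★♢♠????
?♠··█♠█♢♧????
?♠█·♧·♧·♠????
?·♧♧♧█???????
?♧♢·♧·???????
?♧♢♧·♠???????
?????????????

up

?????????????
?????????????
?????????????
?????????????
????·♠♠█♠????
?♧♧♠█♧♠♧·????
?♠♧♠♧♢★♧·????
?♧··♠♠♧♢♠????
?♠··█♠█♢♧????
?♠█·♧·♧·♠????
?·♧♧♧█???????
?♧♢·♧·???????
?♧♢♧·♠???????

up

?????????????
?????????????
?????????????
?????????????
????█·♢♠♢????
????·♠♠█♠????
?♧♧♠█♧★♧·????
?♠♧♠♧♢♧♧·????
?♧··♠♠♧♢♠????
?♠··█♠█♢♧????
?♠█·♧·♧·♠????
?·♧♧♧█???????
?♧♢·♧·???????

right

?????????????
?????????????
?????????????
?????????????
???█·♢♠♢♧????
???·♠♠█♠·????
♧♧♠█♧♠★·♠????
♠♧♠♧♢♧♧··????
♧··♠♠♧♢♠♧????
♠··█♠█♢♧?????
♠█·♧·♧·♠?????
·♧♧♧█????????
♧♢·♧·????????

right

????????????█
????????????█
????????????█
????????????█
??█·♢♠♢♧·???█
??·♠♠█♠·♠???█
♧♠█♧♠♧★♠♠???█
♧♠♧♢♧♧···???█
··♠♠♧♢♠♧█???█
··█♠█♢♧?????█
█·♧·♧·♠?????█
♧♧♧█????????█
♢·♧·????????█

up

????????????█
????????????█
????????????█
????????????█
????♧·█♧♧???█
??█·♢♠♢♧·???█
??·♠♠█★·♠???█
♧♠█♧♠♧·♠♠???█
♧♠♧♢♧♧···???█
··♠♠♧♢♠♧█???█
··█♠█♢♧?????█
█·♧·♧·♠?????█
♧♧♧█????????█

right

???????????██
???????????██
???????????██
???????????██
???♧·█♧♧♠??██
?█·♢♠♢♧·♧??██
?·♠♠█♠★♠♠??██
♠█♧♠♧·♠♠♠??██
♠♧♢♧♧···♠??██
·♠♠♧♢♠♧█???██
·█♠█♢♧?????██
·♧·♧·♠?????██
♧♧█????????██

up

█████████████
???????????██
???????????██
???????????██
????·♧·♢♧??██
???♧·█♧♧♠??██
?█·♢♠♢★·♧??██
?·♠♠█♠·♠♠??██
♠█♧♠♧·♠♠♠??██
♠♧♢♧♧···♠??██
·♠♠♧♢♠♧█???██
·█♠█♢♧?????██
·♧·♧·♠?????██

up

█████████████
█████████████
???????????██
???????????██
????♧♠█♧♧??██
????·♧·♢♧??██
???♧·█★♧♠??██
?█·♢♠♢♧·♧??██
?·♠♠█♠·♠♠??██
♠█♧♠♧·♠♠♠??██
♠♧♢♧♧···♠??██
·♠♠♧♢♠♧█???██
·█♠█♢♧?????██

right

█████████████
█████████████
??????????███
??????????███
???♧♠█♧♧♠?███
???·♧·♢♧█?███
??♧·█♧★♠♧?███
█·♢♠♢♧·♧·?███
·♠♠█♠·♠♠♠?███
█♧♠♧·♠♠♠??███
♧♢♧♧···♠??███
♠♠♧♢♠♧█???███
█♠█♢♧?????███

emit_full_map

??????♧♠█♧♧♠
??????·♧·♢♧█
?????♧·█♧★♠♧
???█·♢♠♢♧·♧·
???·♠♠█♠·♠♠♠
♧♧♠█♧♠♧·♠♠♠?
♠♧♠♧♢♧♧···♠?
♧··♠♠♧♢♠♧█??
♠··█♠█♢♧????
♠█·♧·♧·♠????
·♧♧♧█???????
♧♢·♧·???????
♧♢♧·♠???????

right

█████████████
█████████████
?????????████
?????????████
??♧♠█♧♧♠♠████
??·♧·♢♧█·████
?♧·█♧♧★♧♧████
·♢♠♢♧·♧··████
♠♠█♠·♠♠♠♠████
♧♠♧·♠♠♠??████
♢♧♧···♠??████
♠♧♢♠♧█???████
♠█♢♧?????████

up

█████████████
█████████████
█████████████
?????????████
????··♧♧♠████
??♧♠█♧♧♠♠████
??·♧·♢★█·████
?♧·█♧♧♠♧♧████
·♢♠♢♧·♧··████
♠♠█♠·♠♠♠♠████
♧♠♧·♠♠♠??████
♢♧♧···♠??████
♠♧♢♠♧█???████

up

█████████████
█████████████
█████████████
█████████████
????♧♠♠♢█████
????··♧♧♠████
??♧♠█♧★♠♠████
??·♧·♢♧█·████
?♧·█♧♧♠♧♧████
·♢♠♢♧·♧··████
♠♠█♠·♠♠♠♠████
♧♠♧·♠♠♠??████
♢♧♧···♠??████

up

█████████████
█████████████
█████████████
█████████████
█████████████
????♧♠♠♢█████
????··★♧♠████
??♧♠█♧♧♠♠████
??·♧·♢♧█·████
?♧·█♧♧♠♧♧████
·♢♠♢♧·♧··████
♠♠█♠·♠♠♠♠████
♧♠♧·♠♠♠??████

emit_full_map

????????♧♠♠♢█
????????··★♧♠
??????♧♠█♧♧♠♠
??????·♧·♢♧█·
?????♧·█♧♧♠♧♧
???█·♢♠♢♧·♧··
???·♠♠█♠·♠♠♠♠
♧♧♠█♧♠♧·♠♠♠??
♠♧♠♧♢♧♧···♠??
♧··♠♠♧♢♠♧█???
♠··█♠█♢♧?????
♠█·♧·♧·♠?????
·♧♧♧█????????
♧♢·♧·????????
♧♢♧·♠????????


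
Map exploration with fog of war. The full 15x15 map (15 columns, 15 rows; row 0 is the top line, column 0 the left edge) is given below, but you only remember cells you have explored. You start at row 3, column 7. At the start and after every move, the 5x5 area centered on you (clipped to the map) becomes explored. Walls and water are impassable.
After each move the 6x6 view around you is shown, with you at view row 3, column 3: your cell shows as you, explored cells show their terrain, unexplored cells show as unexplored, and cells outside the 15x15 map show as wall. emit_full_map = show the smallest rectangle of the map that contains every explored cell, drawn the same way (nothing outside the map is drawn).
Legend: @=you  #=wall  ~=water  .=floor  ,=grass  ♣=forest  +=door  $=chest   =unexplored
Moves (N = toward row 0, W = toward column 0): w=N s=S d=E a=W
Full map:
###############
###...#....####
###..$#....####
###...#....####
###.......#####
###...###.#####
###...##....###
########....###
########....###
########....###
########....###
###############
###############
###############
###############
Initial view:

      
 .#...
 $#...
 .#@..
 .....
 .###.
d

      
.#....
$#....
.#.@..
.....#
.###.#

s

.#....
$#....
.#....
...@.#
.###.#
 ##...

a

 .#...
 $#...
 .#...
 ..@..
 .###.
 .##..

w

      
 .#...
 $#...
 .#@..
 .....
 .###.

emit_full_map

.#....
$#....
.#@...
.....#
.###.#
.##...

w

######
 #####
 .#...
 $#@..
 .#...
 .....

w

######
######
 #####
 .#@..
 $#...
 .#...

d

######
######
######
.#.@..
$#....
.#....

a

######
######
 #####
 .#@..
 $#...
 .#...

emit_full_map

######
.#@...
$#....
.#....
.....#
.###.#
.##...

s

######
 #####
 .#...
 $#@..
 .#...
 .....


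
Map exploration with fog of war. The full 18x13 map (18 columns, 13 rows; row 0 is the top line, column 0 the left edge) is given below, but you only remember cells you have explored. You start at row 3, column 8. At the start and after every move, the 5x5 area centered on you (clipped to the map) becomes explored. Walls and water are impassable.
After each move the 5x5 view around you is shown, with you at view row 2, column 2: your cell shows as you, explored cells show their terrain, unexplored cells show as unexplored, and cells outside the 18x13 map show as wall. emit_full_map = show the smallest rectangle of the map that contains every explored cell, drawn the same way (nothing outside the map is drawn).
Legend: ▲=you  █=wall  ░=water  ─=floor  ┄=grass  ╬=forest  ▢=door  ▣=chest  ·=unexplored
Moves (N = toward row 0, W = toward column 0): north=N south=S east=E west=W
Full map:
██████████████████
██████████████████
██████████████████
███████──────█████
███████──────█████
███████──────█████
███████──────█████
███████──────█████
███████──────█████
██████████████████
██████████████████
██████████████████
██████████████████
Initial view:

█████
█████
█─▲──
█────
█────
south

█████
█────
█─▲──
█────
█────

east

█████
─────
──▲──
─────
─────

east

█████
─────
──▲──
─────
─────

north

█████
█████
──▲──
─────
─────

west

█████
█████
──▲──
─────
─────

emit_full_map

███████
███████
█──▲───
█──────
█──────
█──────

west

█████
█████
█─▲──
█────
█────

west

█████
█████
██▲──
██───
██───

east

█████
█████
█─▲──
█────
█────

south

█████
█────
█─▲──
█────
█────

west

█████
██───
██▲──
██───
██───

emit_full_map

████████
████████
██──────
██▲─────
██──────
██──────


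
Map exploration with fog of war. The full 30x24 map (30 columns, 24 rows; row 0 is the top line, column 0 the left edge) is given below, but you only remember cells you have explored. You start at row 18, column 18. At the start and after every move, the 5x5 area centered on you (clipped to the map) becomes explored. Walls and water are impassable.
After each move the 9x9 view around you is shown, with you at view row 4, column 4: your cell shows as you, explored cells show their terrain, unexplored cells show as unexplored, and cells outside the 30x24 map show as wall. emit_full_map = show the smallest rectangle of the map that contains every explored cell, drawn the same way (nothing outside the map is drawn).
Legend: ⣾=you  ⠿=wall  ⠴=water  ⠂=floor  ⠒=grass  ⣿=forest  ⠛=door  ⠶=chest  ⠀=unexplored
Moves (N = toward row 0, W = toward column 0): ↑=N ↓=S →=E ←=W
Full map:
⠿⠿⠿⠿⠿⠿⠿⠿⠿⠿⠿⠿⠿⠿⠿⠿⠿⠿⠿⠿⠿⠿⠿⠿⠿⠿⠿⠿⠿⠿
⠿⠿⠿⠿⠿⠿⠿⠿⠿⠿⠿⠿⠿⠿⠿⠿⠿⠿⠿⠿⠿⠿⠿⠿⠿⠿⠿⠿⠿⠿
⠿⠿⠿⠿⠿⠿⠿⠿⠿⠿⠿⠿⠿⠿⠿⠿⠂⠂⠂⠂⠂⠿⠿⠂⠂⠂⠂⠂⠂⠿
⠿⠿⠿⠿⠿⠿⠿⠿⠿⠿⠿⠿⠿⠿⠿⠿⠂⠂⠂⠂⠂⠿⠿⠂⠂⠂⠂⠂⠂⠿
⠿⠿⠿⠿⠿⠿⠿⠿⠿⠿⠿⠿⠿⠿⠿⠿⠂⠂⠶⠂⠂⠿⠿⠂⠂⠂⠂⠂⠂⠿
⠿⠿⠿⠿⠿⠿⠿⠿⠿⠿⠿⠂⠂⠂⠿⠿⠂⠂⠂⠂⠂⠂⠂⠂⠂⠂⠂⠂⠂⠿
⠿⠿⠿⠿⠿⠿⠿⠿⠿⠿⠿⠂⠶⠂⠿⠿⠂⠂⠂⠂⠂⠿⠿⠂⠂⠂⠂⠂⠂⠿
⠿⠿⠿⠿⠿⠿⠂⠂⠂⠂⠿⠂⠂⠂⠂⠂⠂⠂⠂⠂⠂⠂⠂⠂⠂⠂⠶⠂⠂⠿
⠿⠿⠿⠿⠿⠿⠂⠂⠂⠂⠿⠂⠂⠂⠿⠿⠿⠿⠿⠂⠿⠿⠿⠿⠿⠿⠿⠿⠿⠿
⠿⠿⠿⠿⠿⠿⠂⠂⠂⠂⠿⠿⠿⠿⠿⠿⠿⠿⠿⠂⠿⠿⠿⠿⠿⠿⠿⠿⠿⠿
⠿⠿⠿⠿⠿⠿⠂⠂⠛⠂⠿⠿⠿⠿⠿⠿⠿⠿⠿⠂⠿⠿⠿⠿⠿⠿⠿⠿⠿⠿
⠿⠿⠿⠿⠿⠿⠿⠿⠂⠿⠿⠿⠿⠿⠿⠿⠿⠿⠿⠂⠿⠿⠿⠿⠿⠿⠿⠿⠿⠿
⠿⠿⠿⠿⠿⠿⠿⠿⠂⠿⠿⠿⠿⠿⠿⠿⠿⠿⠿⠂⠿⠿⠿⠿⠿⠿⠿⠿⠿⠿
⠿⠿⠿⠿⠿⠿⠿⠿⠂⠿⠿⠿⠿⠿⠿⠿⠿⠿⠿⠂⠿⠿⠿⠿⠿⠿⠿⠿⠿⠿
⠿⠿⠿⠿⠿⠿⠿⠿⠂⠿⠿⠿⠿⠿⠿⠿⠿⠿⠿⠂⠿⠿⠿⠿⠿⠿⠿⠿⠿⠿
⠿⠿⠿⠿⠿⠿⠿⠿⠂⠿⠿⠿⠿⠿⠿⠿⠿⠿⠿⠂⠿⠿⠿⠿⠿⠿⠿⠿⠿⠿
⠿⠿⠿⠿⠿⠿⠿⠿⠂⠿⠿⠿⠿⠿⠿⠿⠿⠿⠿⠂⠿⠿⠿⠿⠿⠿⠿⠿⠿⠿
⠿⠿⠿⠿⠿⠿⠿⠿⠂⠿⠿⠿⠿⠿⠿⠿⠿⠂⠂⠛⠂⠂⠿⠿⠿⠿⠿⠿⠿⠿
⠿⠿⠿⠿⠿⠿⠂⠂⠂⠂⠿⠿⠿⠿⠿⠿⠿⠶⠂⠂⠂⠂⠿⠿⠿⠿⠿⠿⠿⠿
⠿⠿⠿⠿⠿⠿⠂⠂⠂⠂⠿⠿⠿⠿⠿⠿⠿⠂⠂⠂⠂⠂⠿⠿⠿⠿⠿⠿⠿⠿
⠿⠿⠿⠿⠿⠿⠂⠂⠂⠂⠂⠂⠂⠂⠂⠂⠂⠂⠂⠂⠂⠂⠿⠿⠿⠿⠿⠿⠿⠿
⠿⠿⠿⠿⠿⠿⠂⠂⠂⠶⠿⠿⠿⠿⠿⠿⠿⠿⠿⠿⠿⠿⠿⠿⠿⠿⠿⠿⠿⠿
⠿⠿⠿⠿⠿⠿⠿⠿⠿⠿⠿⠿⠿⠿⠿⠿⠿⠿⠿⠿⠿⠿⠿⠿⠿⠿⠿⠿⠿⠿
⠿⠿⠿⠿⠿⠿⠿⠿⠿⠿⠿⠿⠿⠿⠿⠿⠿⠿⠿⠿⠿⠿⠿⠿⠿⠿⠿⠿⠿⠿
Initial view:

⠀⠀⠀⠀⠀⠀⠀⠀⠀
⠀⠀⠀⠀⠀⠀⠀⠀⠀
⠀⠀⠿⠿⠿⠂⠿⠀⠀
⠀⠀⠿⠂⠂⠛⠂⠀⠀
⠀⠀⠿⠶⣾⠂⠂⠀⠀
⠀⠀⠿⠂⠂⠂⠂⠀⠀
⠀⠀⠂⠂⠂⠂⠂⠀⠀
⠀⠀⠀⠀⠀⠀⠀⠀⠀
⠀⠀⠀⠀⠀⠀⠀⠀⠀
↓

⠀⠀⠀⠀⠀⠀⠀⠀⠀
⠀⠀⠿⠿⠿⠂⠿⠀⠀
⠀⠀⠿⠂⠂⠛⠂⠀⠀
⠀⠀⠿⠶⠂⠂⠂⠀⠀
⠀⠀⠿⠂⣾⠂⠂⠀⠀
⠀⠀⠂⠂⠂⠂⠂⠀⠀
⠀⠀⠿⠿⠿⠿⠿⠀⠀
⠀⠀⠀⠀⠀⠀⠀⠀⠀
⠀⠀⠀⠀⠀⠀⠀⠀⠀

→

⠀⠀⠀⠀⠀⠀⠀⠀⠀
⠀⠿⠿⠿⠂⠿⠀⠀⠀
⠀⠿⠂⠂⠛⠂⠂⠀⠀
⠀⠿⠶⠂⠂⠂⠂⠀⠀
⠀⠿⠂⠂⣾⠂⠂⠀⠀
⠀⠂⠂⠂⠂⠂⠂⠀⠀
⠀⠿⠿⠿⠿⠿⠿⠀⠀
⠀⠀⠀⠀⠀⠀⠀⠀⠀
⠀⠀⠀⠀⠀⠀⠀⠀⠀

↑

⠀⠀⠀⠀⠀⠀⠀⠀⠀
⠀⠀⠀⠀⠀⠀⠀⠀⠀
⠀⠿⠿⠿⠂⠿⠿⠀⠀
⠀⠿⠂⠂⠛⠂⠂⠀⠀
⠀⠿⠶⠂⣾⠂⠂⠀⠀
⠀⠿⠂⠂⠂⠂⠂⠀⠀
⠀⠂⠂⠂⠂⠂⠂⠀⠀
⠀⠿⠿⠿⠿⠿⠿⠀⠀
⠀⠀⠀⠀⠀⠀⠀⠀⠀

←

⠀⠀⠀⠀⠀⠀⠀⠀⠀
⠀⠀⠀⠀⠀⠀⠀⠀⠀
⠀⠀⠿⠿⠿⠂⠿⠿⠀
⠀⠀⠿⠂⠂⠛⠂⠂⠀
⠀⠀⠿⠶⣾⠂⠂⠂⠀
⠀⠀⠿⠂⠂⠂⠂⠂⠀
⠀⠀⠂⠂⠂⠂⠂⠂⠀
⠀⠀⠿⠿⠿⠿⠿⠿⠀
⠀⠀⠀⠀⠀⠀⠀⠀⠀

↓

⠀⠀⠀⠀⠀⠀⠀⠀⠀
⠀⠀⠿⠿⠿⠂⠿⠿⠀
⠀⠀⠿⠂⠂⠛⠂⠂⠀
⠀⠀⠿⠶⠂⠂⠂⠂⠀
⠀⠀⠿⠂⣾⠂⠂⠂⠀
⠀⠀⠂⠂⠂⠂⠂⠂⠀
⠀⠀⠿⠿⠿⠿⠿⠿⠀
⠀⠀⠀⠀⠀⠀⠀⠀⠀
⠀⠀⠀⠀⠀⠀⠀⠀⠀

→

⠀⠀⠀⠀⠀⠀⠀⠀⠀
⠀⠿⠿⠿⠂⠿⠿⠀⠀
⠀⠿⠂⠂⠛⠂⠂⠀⠀
⠀⠿⠶⠂⠂⠂⠂⠀⠀
⠀⠿⠂⠂⣾⠂⠂⠀⠀
⠀⠂⠂⠂⠂⠂⠂⠀⠀
⠀⠿⠿⠿⠿⠿⠿⠀⠀
⠀⠀⠀⠀⠀⠀⠀⠀⠀
⠀⠀⠀⠀⠀⠀⠀⠀⠀

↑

⠀⠀⠀⠀⠀⠀⠀⠀⠀
⠀⠀⠀⠀⠀⠀⠀⠀⠀
⠀⠿⠿⠿⠂⠿⠿⠀⠀
⠀⠿⠂⠂⠛⠂⠂⠀⠀
⠀⠿⠶⠂⣾⠂⠂⠀⠀
⠀⠿⠂⠂⠂⠂⠂⠀⠀
⠀⠂⠂⠂⠂⠂⠂⠀⠀
⠀⠿⠿⠿⠿⠿⠿⠀⠀
⠀⠀⠀⠀⠀⠀⠀⠀⠀

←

⠀⠀⠀⠀⠀⠀⠀⠀⠀
⠀⠀⠀⠀⠀⠀⠀⠀⠀
⠀⠀⠿⠿⠿⠂⠿⠿⠀
⠀⠀⠿⠂⠂⠛⠂⠂⠀
⠀⠀⠿⠶⣾⠂⠂⠂⠀
⠀⠀⠿⠂⠂⠂⠂⠂⠀
⠀⠀⠂⠂⠂⠂⠂⠂⠀
⠀⠀⠿⠿⠿⠿⠿⠿⠀
⠀⠀⠀⠀⠀⠀⠀⠀⠀

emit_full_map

⠿⠿⠿⠂⠿⠿
⠿⠂⠂⠛⠂⠂
⠿⠶⣾⠂⠂⠂
⠿⠂⠂⠂⠂⠂
⠂⠂⠂⠂⠂⠂
⠿⠿⠿⠿⠿⠿

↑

⠀⠀⠀⠀⠀⠀⠀⠀⠀
⠀⠀⠀⠀⠀⠀⠀⠀⠀
⠀⠀⠿⠿⠿⠂⠿⠀⠀
⠀⠀⠿⠿⠿⠂⠿⠿⠀
⠀⠀⠿⠂⣾⠛⠂⠂⠀
⠀⠀⠿⠶⠂⠂⠂⠂⠀
⠀⠀⠿⠂⠂⠂⠂⠂⠀
⠀⠀⠂⠂⠂⠂⠂⠂⠀
⠀⠀⠿⠿⠿⠿⠿⠿⠀

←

⠀⠀⠀⠀⠀⠀⠀⠀⠀
⠀⠀⠀⠀⠀⠀⠀⠀⠀
⠀⠀⠿⠿⠿⠿⠂⠿⠀
⠀⠀⠿⠿⠿⠿⠂⠿⠿
⠀⠀⠿⠿⣾⠂⠛⠂⠂
⠀⠀⠿⠿⠶⠂⠂⠂⠂
⠀⠀⠿⠿⠂⠂⠂⠂⠂
⠀⠀⠀⠂⠂⠂⠂⠂⠂
⠀⠀⠀⠿⠿⠿⠿⠿⠿

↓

⠀⠀⠀⠀⠀⠀⠀⠀⠀
⠀⠀⠿⠿⠿⠿⠂⠿⠀
⠀⠀⠿⠿⠿⠿⠂⠿⠿
⠀⠀⠿⠿⠂⠂⠛⠂⠂
⠀⠀⠿⠿⣾⠂⠂⠂⠂
⠀⠀⠿⠿⠂⠂⠂⠂⠂
⠀⠀⠂⠂⠂⠂⠂⠂⠂
⠀⠀⠀⠿⠿⠿⠿⠿⠿
⠀⠀⠀⠀⠀⠀⠀⠀⠀

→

⠀⠀⠀⠀⠀⠀⠀⠀⠀
⠀⠿⠿⠿⠿⠂⠿⠀⠀
⠀⠿⠿⠿⠿⠂⠿⠿⠀
⠀⠿⠿⠂⠂⠛⠂⠂⠀
⠀⠿⠿⠶⣾⠂⠂⠂⠀
⠀⠿⠿⠂⠂⠂⠂⠂⠀
⠀⠂⠂⠂⠂⠂⠂⠂⠀
⠀⠀⠿⠿⠿⠿⠿⠿⠀
⠀⠀⠀⠀⠀⠀⠀⠀⠀

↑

⠀⠀⠀⠀⠀⠀⠀⠀⠀
⠀⠀⠀⠀⠀⠀⠀⠀⠀
⠀⠿⠿⠿⠿⠂⠿⠀⠀
⠀⠿⠿⠿⠿⠂⠿⠿⠀
⠀⠿⠿⠂⣾⠛⠂⠂⠀
⠀⠿⠿⠶⠂⠂⠂⠂⠀
⠀⠿⠿⠂⠂⠂⠂⠂⠀
⠀⠂⠂⠂⠂⠂⠂⠂⠀
⠀⠀⠿⠿⠿⠿⠿⠿⠀

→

⠀⠀⠀⠀⠀⠀⠀⠀⠀
⠀⠀⠀⠀⠀⠀⠀⠀⠀
⠿⠿⠿⠿⠂⠿⠿⠀⠀
⠿⠿⠿⠿⠂⠿⠿⠀⠀
⠿⠿⠂⠂⣾⠂⠂⠀⠀
⠿⠿⠶⠂⠂⠂⠂⠀⠀
⠿⠿⠂⠂⠂⠂⠂⠀⠀
⠂⠂⠂⠂⠂⠂⠂⠀⠀
⠀⠿⠿⠿⠿⠿⠿⠀⠀

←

⠀⠀⠀⠀⠀⠀⠀⠀⠀
⠀⠀⠀⠀⠀⠀⠀⠀⠀
⠀⠿⠿⠿⠿⠂⠿⠿⠀
⠀⠿⠿⠿⠿⠂⠿⠿⠀
⠀⠿⠿⠂⣾⠛⠂⠂⠀
⠀⠿⠿⠶⠂⠂⠂⠂⠀
⠀⠿⠿⠂⠂⠂⠂⠂⠀
⠀⠂⠂⠂⠂⠂⠂⠂⠀
⠀⠀⠿⠿⠿⠿⠿⠿⠀

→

⠀⠀⠀⠀⠀⠀⠀⠀⠀
⠀⠀⠀⠀⠀⠀⠀⠀⠀
⠿⠿⠿⠿⠂⠿⠿⠀⠀
⠿⠿⠿⠿⠂⠿⠿⠀⠀
⠿⠿⠂⠂⣾⠂⠂⠀⠀
⠿⠿⠶⠂⠂⠂⠂⠀⠀
⠿⠿⠂⠂⠂⠂⠂⠀⠀
⠂⠂⠂⠂⠂⠂⠂⠀⠀
⠀⠿⠿⠿⠿⠿⠿⠀⠀

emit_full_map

⠿⠿⠿⠿⠂⠿⠿
⠿⠿⠿⠿⠂⠿⠿
⠿⠿⠂⠂⣾⠂⠂
⠿⠿⠶⠂⠂⠂⠂
⠿⠿⠂⠂⠂⠂⠂
⠂⠂⠂⠂⠂⠂⠂
⠀⠿⠿⠿⠿⠿⠿

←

⠀⠀⠀⠀⠀⠀⠀⠀⠀
⠀⠀⠀⠀⠀⠀⠀⠀⠀
⠀⠿⠿⠿⠿⠂⠿⠿⠀
⠀⠿⠿⠿⠿⠂⠿⠿⠀
⠀⠿⠿⠂⣾⠛⠂⠂⠀
⠀⠿⠿⠶⠂⠂⠂⠂⠀
⠀⠿⠿⠂⠂⠂⠂⠂⠀
⠀⠂⠂⠂⠂⠂⠂⠂⠀
⠀⠀⠿⠿⠿⠿⠿⠿⠀

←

⠀⠀⠀⠀⠀⠀⠀⠀⠀
⠀⠀⠀⠀⠀⠀⠀⠀⠀
⠀⠀⠿⠿⠿⠿⠂⠿⠿
⠀⠀⠿⠿⠿⠿⠂⠿⠿
⠀⠀⠿⠿⣾⠂⠛⠂⠂
⠀⠀⠿⠿⠶⠂⠂⠂⠂
⠀⠀⠿⠿⠂⠂⠂⠂⠂
⠀⠀⠂⠂⠂⠂⠂⠂⠂
⠀⠀⠀⠿⠿⠿⠿⠿⠿
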